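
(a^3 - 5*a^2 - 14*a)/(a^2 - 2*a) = (a^2 - 5*a - 14)/(a - 2)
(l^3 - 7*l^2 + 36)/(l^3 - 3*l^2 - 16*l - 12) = (l - 3)/(l + 1)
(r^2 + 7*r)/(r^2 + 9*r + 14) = r/(r + 2)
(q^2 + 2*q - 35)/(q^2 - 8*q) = (q^2 + 2*q - 35)/(q*(q - 8))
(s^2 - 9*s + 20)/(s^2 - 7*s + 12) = (s - 5)/(s - 3)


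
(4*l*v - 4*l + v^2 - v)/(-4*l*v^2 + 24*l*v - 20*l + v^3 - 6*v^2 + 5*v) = (4*l + v)/(-4*l*v + 20*l + v^2 - 5*v)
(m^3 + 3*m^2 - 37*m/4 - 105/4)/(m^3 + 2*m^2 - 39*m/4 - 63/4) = (2*m + 5)/(2*m + 3)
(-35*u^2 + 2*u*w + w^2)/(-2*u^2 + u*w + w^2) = (-35*u^2 + 2*u*w + w^2)/(-2*u^2 + u*w + w^2)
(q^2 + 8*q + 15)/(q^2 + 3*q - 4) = (q^2 + 8*q + 15)/(q^2 + 3*q - 4)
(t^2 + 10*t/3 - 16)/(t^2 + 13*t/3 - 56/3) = (t + 6)/(t + 7)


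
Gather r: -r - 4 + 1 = -r - 3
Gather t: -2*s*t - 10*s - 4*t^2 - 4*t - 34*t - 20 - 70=-10*s - 4*t^2 + t*(-2*s - 38) - 90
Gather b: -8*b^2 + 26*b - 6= -8*b^2 + 26*b - 6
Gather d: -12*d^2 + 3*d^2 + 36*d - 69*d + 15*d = -9*d^2 - 18*d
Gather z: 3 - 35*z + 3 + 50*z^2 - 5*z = 50*z^2 - 40*z + 6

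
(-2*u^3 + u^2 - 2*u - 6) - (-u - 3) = -2*u^3 + u^2 - u - 3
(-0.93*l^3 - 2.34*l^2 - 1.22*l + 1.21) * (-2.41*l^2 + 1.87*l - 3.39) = 2.2413*l^5 + 3.9003*l^4 + 1.7171*l^3 + 2.7351*l^2 + 6.3985*l - 4.1019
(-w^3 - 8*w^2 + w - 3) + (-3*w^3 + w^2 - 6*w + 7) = -4*w^3 - 7*w^2 - 5*w + 4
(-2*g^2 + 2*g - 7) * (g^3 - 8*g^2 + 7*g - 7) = -2*g^5 + 18*g^4 - 37*g^3 + 84*g^2 - 63*g + 49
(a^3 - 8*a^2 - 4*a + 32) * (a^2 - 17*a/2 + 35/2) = a^5 - 33*a^4/2 + 163*a^3/2 - 74*a^2 - 342*a + 560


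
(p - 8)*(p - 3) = p^2 - 11*p + 24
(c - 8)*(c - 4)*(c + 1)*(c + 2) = c^4 - 9*c^3 - 2*c^2 + 72*c + 64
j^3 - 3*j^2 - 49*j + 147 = (j - 7)*(j - 3)*(j + 7)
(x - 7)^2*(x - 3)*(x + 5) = x^4 - 12*x^3 + 6*x^2 + 308*x - 735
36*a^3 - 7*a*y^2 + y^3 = (-6*a + y)*(-3*a + y)*(2*a + y)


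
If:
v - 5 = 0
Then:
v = 5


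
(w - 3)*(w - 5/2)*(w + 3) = w^3 - 5*w^2/2 - 9*w + 45/2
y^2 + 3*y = y*(y + 3)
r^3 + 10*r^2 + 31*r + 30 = (r + 2)*(r + 3)*(r + 5)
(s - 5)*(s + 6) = s^2 + s - 30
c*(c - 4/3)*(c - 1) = c^3 - 7*c^2/3 + 4*c/3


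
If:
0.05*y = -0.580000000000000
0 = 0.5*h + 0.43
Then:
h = -0.86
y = -11.60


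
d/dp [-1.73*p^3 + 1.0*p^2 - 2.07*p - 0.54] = -5.19*p^2 + 2.0*p - 2.07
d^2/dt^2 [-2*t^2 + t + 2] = -4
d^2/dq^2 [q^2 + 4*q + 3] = 2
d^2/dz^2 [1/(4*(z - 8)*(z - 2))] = ((z - 8)^2 + (z - 8)*(z - 2) + (z - 2)^2)/(2*(z - 8)^3*(z - 2)^3)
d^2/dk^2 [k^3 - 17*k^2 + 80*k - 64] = 6*k - 34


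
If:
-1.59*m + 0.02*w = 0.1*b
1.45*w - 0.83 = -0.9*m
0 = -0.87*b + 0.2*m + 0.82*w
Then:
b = 0.55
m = -0.03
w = 0.59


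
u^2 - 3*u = u*(u - 3)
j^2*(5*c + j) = 5*c*j^2 + j^3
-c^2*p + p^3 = p*(-c + p)*(c + p)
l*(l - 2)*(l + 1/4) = l^3 - 7*l^2/4 - l/2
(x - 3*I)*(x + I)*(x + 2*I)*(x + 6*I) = x^4 + 6*I*x^3 + 7*x^2 + 48*I*x - 36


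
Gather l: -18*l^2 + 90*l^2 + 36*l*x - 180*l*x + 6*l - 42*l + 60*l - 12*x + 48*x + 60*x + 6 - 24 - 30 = 72*l^2 + l*(24 - 144*x) + 96*x - 48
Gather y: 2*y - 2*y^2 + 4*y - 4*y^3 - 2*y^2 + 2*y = -4*y^3 - 4*y^2 + 8*y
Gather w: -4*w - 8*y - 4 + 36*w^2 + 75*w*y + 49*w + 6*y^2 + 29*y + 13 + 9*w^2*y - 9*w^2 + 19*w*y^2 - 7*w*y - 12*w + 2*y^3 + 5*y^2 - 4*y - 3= w^2*(9*y + 27) + w*(19*y^2 + 68*y + 33) + 2*y^3 + 11*y^2 + 17*y + 6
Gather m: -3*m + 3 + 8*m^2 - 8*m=8*m^2 - 11*m + 3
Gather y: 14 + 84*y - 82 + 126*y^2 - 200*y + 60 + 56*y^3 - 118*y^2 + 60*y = 56*y^3 + 8*y^2 - 56*y - 8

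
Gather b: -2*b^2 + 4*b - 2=-2*b^2 + 4*b - 2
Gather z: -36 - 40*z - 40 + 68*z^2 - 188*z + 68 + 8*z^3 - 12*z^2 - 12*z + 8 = 8*z^3 + 56*z^2 - 240*z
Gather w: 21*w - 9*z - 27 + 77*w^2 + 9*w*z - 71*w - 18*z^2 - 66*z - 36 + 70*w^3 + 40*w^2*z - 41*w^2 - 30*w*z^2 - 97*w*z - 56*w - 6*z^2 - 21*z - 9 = 70*w^3 + w^2*(40*z + 36) + w*(-30*z^2 - 88*z - 106) - 24*z^2 - 96*z - 72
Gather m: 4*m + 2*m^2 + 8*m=2*m^2 + 12*m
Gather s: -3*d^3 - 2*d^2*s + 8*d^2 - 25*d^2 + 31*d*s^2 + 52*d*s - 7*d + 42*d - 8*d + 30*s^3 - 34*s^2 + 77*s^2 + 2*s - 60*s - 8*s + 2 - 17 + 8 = -3*d^3 - 17*d^2 + 27*d + 30*s^3 + s^2*(31*d + 43) + s*(-2*d^2 + 52*d - 66) - 7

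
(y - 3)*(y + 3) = y^2 - 9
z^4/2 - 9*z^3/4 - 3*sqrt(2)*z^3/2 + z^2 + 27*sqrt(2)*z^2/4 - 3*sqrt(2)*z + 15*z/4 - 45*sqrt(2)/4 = (z/2 + 1/2)*(z - 3)*(z - 5/2)*(z - 3*sqrt(2))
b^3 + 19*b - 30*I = (b - 3*I)*(b - 2*I)*(b + 5*I)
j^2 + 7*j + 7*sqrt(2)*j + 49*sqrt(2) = (j + 7)*(j + 7*sqrt(2))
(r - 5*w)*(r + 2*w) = r^2 - 3*r*w - 10*w^2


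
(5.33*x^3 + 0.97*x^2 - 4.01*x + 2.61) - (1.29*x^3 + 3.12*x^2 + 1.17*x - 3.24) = 4.04*x^3 - 2.15*x^2 - 5.18*x + 5.85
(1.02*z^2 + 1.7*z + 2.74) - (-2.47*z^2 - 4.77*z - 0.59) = 3.49*z^2 + 6.47*z + 3.33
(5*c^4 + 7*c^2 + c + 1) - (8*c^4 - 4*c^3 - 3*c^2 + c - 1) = -3*c^4 + 4*c^3 + 10*c^2 + 2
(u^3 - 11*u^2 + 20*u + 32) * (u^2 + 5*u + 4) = u^5 - 6*u^4 - 31*u^3 + 88*u^2 + 240*u + 128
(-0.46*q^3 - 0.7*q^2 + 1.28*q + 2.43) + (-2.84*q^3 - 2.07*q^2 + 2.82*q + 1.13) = -3.3*q^3 - 2.77*q^2 + 4.1*q + 3.56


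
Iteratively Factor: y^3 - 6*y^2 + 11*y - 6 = (y - 2)*(y^2 - 4*y + 3) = (y - 3)*(y - 2)*(y - 1)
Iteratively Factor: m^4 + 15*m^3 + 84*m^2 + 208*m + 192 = (m + 4)*(m^3 + 11*m^2 + 40*m + 48) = (m + 3)*(m + 4)*(m^2 + 8*m + 16) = (m + 3)*(m + 4)^2*(m + 4)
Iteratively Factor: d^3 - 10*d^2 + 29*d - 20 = (d - 4)*(d^2 - 6*d + 5) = (d - 5)*(d - 4)*(d - 1)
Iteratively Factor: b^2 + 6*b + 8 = (b + 2)*(b + 4)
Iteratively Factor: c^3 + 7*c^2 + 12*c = (c)*(c^2 + 7*c + 12) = c*(c + 3)*(c + 4)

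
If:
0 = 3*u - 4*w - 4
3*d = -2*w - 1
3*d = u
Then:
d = 2/15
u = 2/5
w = -7/10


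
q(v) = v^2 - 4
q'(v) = 2*v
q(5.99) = 31.88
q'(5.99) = 11.98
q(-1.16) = -2.65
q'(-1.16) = -2.32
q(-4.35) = 14.92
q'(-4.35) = -8.70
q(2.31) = 1.34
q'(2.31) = 4.62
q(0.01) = -4.00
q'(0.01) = 0.02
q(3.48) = 8.11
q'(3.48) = 6.96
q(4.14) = 13.14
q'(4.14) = 8.28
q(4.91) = 20.11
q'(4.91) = 9.82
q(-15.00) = 221.00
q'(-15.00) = -30.00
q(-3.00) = 5.00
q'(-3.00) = -6.00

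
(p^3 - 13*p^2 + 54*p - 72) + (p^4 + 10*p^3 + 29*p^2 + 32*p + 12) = p^4 + 11*p^3 + 16*p^2 + 86*p - 60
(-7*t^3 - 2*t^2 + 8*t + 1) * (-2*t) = 14*t^4 + 4*t^3 - 16*t^2 - 2*t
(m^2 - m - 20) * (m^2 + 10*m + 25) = m^4 + 9*m^3 - 5*m^2 - 225*m - 500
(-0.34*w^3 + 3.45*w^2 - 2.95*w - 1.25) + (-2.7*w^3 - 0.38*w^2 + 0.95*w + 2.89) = -3.04*w^3 + 3.07*w^2 - 2.0*w + 1.64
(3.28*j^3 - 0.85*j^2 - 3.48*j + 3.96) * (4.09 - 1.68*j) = -5.5104*j^4 + 14.8432*j^3 + 2.3699*j^2 - 20.886*j + 16.1964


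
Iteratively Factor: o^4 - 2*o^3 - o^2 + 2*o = (o)*(o^3 - 2*o^2 - o + 2) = o*(o - 1)*(o^2 - o - 2) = o*(o - 1)*(o + 1)*(o - 2)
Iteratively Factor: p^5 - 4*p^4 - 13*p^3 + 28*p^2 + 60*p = (p - 5)*(p^4 + p^3 - 8*p^2 - 12*p) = (p - 5)*(p - 3)*(p^3 + 4*p^2 + 4*p) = (p - 5)*(p - 3)*(p + 2)*(p^2 + 2*p) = (p - 5)*(p - 3)*(p + 2)^2*(p)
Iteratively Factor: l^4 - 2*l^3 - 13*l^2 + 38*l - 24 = (l - 3)*(l^3 + l^2 - 10*l + 8) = (l - 3)*(l - 2)*(l^2 + 3*l - 4) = (l - 3)*(l - 2)*(l + 4)*(l - 1)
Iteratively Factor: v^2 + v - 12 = (v + 4)*(v - 3)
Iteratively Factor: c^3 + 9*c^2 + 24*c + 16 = (c + 4)*(c^2 + 5*c + 4) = (c + 4)^2*(c + 1)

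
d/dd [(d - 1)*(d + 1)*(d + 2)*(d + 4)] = 4*d^3 + 18*d^2 + 14*d - 6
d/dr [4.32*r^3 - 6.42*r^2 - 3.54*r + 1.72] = 12.96*r^2 - 12.84*r - 3.54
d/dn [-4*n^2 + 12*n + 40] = 12 - 8*n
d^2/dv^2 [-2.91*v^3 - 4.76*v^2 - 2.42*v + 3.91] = -17.46*v - 9.52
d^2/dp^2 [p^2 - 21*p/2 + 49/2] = 2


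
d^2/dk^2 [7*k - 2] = 0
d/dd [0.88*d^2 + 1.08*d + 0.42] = 1.76*d + 1.08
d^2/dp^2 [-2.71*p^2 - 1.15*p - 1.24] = -5.42000000000000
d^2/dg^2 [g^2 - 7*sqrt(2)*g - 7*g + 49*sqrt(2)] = 2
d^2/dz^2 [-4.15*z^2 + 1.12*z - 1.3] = -8.30000000000000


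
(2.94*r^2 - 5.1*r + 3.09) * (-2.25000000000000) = -6.615*r^2 + 11.475*r - 6.9525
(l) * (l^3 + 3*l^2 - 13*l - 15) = l^4 + 3*l^3 - 13*l^2 - 15*l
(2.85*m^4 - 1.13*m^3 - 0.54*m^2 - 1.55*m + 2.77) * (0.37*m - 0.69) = 1.0545*m^5 - 2.3846*m^4 + 0.5799*m^3 - 0.2009*m^2 + 2.0944*m - 1.9113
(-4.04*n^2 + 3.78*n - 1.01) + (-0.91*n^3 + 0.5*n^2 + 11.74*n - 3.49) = -0.91*n^3 - 3.54*n^2 + 15.52*n - 4.5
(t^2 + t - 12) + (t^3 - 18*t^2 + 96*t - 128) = t^3 - 17*t^2 + 97*t - 140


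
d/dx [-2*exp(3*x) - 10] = -6*exp(3*x)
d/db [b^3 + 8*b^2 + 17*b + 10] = 3*b^2 + 16*b + 17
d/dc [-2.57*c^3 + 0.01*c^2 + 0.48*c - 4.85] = -7.71*c^2 + 0.02*c + 0.48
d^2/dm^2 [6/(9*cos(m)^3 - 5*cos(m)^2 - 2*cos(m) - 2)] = 6*((19*cos(m) - 40*cos(2*m) + 81*cos(3*m))*(-9*cos(m)^3 + 5*cos(m)^2 + 2*cos(m) + 2)/4 - 2*(-27*cos(m)^2 + 10*cos(m) + 2)^2*sin(m)^2)/(-9*cos(m)^3 + 5*cos(m)^2 + 2*cos(m) + 2)^3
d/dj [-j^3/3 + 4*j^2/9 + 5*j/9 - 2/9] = -j^2 + 8*j/9 + 5/9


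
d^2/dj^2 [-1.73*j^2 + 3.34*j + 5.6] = -3.46000000000000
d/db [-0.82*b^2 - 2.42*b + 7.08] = -1.64*b - 2.42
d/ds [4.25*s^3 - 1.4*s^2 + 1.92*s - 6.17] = 12.75*s^2 - 2.8*s + 1.92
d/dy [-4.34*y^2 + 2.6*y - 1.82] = 2.6 - 8.68*y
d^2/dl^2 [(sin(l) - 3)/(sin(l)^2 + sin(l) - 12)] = (4*sin(l) + cos(l)^2 + 1)/(sin(l) + 4)^3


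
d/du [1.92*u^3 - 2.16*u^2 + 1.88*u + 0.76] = 5.76*u^2 - 4.32*u + 1.88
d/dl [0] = 0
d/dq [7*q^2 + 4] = 14*q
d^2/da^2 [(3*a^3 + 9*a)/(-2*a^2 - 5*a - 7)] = 6*(-23*a^3 - 105*a^2 - 21*a + 105)/(8*a^6 + 60*a^5 + 234*a^4 + 545*a^3 + 819*a^2 + 735*a + 343)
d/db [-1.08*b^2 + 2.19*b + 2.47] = 2.19 - 2.16*b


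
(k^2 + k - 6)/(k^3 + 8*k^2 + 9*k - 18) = (k - 2)/(k^2 + 5*k - 6)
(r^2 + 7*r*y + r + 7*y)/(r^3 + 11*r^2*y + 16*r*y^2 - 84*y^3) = (-r - 1)/(-r^2 - 4*r*y + 12*y^2)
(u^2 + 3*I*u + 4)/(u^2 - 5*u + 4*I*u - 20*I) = (u - I)/(u - 5)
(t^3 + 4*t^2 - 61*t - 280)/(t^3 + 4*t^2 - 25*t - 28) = (t^2 - 3*t - 40)/(t^2 - 3*t - 4)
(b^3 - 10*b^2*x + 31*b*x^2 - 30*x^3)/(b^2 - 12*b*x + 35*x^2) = (-b^2 + 5*b*x - 6*x^2)/(-b + 7*x)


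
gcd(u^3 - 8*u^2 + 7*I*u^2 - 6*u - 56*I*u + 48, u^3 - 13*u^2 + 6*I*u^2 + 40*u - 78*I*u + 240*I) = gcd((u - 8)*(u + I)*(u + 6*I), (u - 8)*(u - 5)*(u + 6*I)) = u^2 + u*(-8 + 6*I) - 48*I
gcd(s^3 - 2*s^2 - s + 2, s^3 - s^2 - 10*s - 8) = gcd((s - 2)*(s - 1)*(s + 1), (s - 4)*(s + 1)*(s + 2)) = s + 1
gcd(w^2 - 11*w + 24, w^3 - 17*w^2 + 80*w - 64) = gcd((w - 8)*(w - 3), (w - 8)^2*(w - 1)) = w - 8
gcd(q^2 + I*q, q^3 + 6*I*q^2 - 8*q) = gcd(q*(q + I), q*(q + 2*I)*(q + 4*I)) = q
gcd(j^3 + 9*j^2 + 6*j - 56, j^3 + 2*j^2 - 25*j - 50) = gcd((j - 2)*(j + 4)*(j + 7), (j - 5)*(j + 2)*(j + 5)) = 1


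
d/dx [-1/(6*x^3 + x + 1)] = (18*x^2 + 1)/(6*x^3 + x + 1)^2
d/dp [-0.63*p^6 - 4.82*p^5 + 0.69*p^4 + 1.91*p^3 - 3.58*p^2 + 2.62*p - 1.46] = -3.78*p^5 - 24.1*p^4 + 2.76*p^3 + 5.73*p^2 - 7.16*p + 2.62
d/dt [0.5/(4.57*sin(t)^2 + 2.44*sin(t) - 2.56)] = -(4.57*sin(t) + 1.22)*cos(t)/(4.57*sin(t)^2 + 2.44*sin(t) - 2.56)^2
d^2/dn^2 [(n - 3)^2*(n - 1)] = 6*n - 14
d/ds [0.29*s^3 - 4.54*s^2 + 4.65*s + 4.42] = 0.87*s^2 - 9.08*s + 4.65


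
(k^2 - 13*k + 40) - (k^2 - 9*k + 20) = 20 - 4*k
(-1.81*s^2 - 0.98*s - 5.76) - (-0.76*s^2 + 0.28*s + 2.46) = -1.05*s^2 - 1.26*s - 8.22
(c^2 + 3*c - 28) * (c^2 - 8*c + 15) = c^4 - 5*c^3 - 37*c^2 + 269*c - 420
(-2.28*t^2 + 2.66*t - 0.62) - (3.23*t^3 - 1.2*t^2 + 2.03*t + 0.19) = -3.23*t^3 - 1.08*t^2 + 0.63*t - 0.81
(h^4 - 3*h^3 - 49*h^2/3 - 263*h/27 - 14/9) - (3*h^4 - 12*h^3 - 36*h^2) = -2*h^4 + 9*h^3 + 59*h^2/3 - 263*h/27 - 14/9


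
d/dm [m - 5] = 1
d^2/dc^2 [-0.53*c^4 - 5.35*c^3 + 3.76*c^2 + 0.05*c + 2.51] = -6.36*c^2 - 32.1*c + 7.52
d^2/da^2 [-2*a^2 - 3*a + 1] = -4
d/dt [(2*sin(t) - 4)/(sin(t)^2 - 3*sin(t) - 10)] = 2*(4*sin(t) + cos(t)^2 - 17)*cos(t)/((sin(t) - 5)^2*(sin(t) + 2)^2)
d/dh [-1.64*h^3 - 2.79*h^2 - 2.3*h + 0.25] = -4.92*h^2 - 5.58*h - 2.3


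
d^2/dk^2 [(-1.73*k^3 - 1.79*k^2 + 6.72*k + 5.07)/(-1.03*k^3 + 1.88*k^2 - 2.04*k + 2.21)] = (-7.105427357601e-15*k^7 + 10.497966*k^6 - 64.585944*k^5 + 38.219592*k^4 + 208.616182*k^3 - 446.415528*k^2 + 265.640232*k - 43.17677)/(1.092727*k^9 - 5.983476*k^8 + 17.414004*k^7 - 37.379975*k^6 + 60.166536*k^5 - 74.766408*k^4 + 74.436285*k^3 - 55.137732*k^2 + 29.890692*k - 10.793861)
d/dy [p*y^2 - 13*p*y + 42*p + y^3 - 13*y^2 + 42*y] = 2*p*y - 13*p + 3*y^2 - 26*y + 42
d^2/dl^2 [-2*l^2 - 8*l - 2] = -4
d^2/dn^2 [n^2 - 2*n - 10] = 2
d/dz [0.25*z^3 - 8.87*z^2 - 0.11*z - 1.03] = 0.75*z^2 - 17.74*z - 0.11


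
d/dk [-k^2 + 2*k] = 2 - 2*k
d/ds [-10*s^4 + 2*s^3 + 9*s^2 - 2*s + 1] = -40*s^3 + 6*s^2 + 18*s - 2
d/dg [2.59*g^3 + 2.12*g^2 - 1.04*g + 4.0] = 7.77*g^2 + 4.24*g - 1.04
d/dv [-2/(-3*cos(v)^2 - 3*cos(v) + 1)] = 6*(2*cos(v) + 1)*sin(v)/(3*cos(v)^2 + 3*cos(v) - 1)^2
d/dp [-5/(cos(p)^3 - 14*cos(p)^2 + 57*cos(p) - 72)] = 5*(19 - 3*cos(p))*sin(p)/((cos(p) - 8)^2*(cos(p) - 3)^3)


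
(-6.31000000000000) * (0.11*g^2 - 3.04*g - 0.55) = -0.6941*g^2 + 19.1824*g + 3.4705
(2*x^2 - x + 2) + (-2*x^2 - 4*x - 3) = -5*x - 1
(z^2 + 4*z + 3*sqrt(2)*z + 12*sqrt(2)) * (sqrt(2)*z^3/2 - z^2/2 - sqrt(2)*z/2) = sqrt(2)*z^5/2 + 5*z^4/2 + 2*sqrt(2)*z^4 - 2*sqrt(2)*z^3 + 10*z^3 - 8*sqrt(2)*z^2 - 3*z^2 - 12*z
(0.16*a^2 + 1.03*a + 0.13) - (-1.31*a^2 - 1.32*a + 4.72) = 1.47*a^2 + 2.35*a - 4.59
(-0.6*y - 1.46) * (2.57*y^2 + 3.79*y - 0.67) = -1.542*y^3 - 6.0262*y^2 - 5.1314*y + 0.9782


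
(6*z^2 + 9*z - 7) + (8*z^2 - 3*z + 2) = 14*z^2 + 6*z - 5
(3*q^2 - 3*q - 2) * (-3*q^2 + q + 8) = -9*q^4 + 12*q^3 + 27*q^2 - 26*q - 16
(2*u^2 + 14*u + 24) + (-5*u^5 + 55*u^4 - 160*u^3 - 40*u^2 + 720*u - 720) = -5*u^5 + 55*u^4 - 160*u^3 - 38*u^2 + 734*u - 696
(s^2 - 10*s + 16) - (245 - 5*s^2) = 6*s^2 - 10*s - 229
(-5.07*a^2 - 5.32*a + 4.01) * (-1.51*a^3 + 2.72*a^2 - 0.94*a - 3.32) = 7.6557*a^5 - 5.7572*a^4 - 15.7597*a^3 + 32.7404*a^2 + 13.893*a - 13.3132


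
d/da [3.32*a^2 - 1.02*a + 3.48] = 6.64*a - 1.02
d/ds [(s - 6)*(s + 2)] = 2*s - 4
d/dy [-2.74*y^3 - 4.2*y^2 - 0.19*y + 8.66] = -8.22*y^2 - 8.4*y - 0.19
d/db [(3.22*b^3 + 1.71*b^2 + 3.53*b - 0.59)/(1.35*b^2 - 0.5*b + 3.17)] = (4.347*b^4 - 3.22*b^3 + 25.0017*b^2 + 12.4344*b + 10.8951)/(1.8225*b^4 - 1.35*b^3 + 8.809*b^2 - 3.17*b + 10.0489)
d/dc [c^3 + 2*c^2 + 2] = c*(3*c + 4)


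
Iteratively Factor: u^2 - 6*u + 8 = (u - 4)*(u - 2)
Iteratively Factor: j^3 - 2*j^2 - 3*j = (j)*(j^2 - 2*j - 3) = j*(j + 1)*(j - 3)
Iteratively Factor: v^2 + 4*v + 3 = (v + 3)*(v + 1)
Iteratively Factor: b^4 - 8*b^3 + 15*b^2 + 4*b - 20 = (b + 1)*(b^3 - 9*b^2 + 24*b - 20) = (b - 2)*(b + 1)*(b^2 - 7*b + 10) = (b - 2)^2*(b + 1)*(b - 5)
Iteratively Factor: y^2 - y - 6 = (y - 3)*(y + 2)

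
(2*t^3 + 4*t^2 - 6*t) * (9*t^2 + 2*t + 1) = 18*t^5 + 40*t^4 - 44*t^3 - 8*t^2 - 6*t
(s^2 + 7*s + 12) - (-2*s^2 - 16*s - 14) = 3*s^2 + 23*s + 26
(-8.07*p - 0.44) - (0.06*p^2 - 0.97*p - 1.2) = -0.06*p^2 - 7.1*p + 0.76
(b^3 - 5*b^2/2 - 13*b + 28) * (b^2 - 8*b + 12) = b^5 - 21*b^4/2 + 19*b^3 + 102*b^2 - 380*b + 336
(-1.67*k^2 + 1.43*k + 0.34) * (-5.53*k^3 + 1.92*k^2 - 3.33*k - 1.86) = 9.2351*k^5 - 11.1143*k^4 + 6.4265*k^3 - 1.0029*k^2 - 3.792*k - 0.6324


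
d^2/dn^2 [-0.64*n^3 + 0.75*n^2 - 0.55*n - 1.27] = 1.5 - 3.84*n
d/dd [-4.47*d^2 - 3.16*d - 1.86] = -8.94*d - 3.16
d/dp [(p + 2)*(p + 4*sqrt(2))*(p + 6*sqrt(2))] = 3*p^2 + 4*p + 20*sqrt(2)*p + 20*sqrt(2) + 48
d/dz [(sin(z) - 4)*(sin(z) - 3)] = (2*sin(z) - 7)*cos(z)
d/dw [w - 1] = 1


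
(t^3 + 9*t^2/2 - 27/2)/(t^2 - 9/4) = 2*(t^2 + 6*t + 9)/(2*t + 3)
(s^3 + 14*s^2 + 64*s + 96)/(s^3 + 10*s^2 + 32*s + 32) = (s + 6)/(s + 2)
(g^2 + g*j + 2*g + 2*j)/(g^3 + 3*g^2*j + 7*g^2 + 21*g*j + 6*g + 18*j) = (g^2 + g*j + 2*g + 2*j)/(g^3 + 3*g^2*j + 7*g^2 + 21*g*j + 6*g + 18*j)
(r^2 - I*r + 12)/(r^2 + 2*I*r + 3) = (r - 4*I)/(r - I)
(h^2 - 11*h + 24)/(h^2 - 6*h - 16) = (h - 3)/(h + 2)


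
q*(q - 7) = q^2 - 7*q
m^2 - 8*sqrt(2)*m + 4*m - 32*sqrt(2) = (m + 4)*(m - 8*sqrt(2))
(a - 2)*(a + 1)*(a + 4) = a^3 + 3*a^2 - 6*a - 8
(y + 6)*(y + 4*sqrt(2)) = y^2 + 4*sqrt(2)*y + 6*y + 24*sqrt(2)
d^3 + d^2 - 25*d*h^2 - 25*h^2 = (d + 1)*(d - 5*h)*(d + 5*h)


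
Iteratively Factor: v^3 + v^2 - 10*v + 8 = (v + 4)*(v^2 - 3*v + 2) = (v - 2)*(v + 4)*(v - 1)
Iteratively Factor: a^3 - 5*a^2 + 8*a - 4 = (a - 2)*(a^2 - 3*a + 2) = (a - 2)*(a - 1)*(a - 2)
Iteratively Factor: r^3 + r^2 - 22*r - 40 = (r + 4)*(r^2 - 3*r - 10) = (r + 2)*(r + 4)*(r - 5)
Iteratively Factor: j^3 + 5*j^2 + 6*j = (j)*(j^2 + 5*j + 6) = j*(j + 3)*(j + 2)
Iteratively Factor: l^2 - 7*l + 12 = (l - 4)*(l - 3)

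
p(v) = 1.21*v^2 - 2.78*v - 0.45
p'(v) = 2.42*v - 2.78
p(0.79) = -1.89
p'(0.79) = -0.87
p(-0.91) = 3.08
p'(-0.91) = -4.98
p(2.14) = -0.86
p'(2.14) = 2.40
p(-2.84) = 17.20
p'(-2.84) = -9.65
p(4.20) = 9.22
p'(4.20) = 7.38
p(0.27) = -1.11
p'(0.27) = -2.13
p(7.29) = 43.59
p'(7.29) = 14.86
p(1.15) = -2.05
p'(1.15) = 0.00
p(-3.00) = 18.78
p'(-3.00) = -10.04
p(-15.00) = 313.50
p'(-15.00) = -39.08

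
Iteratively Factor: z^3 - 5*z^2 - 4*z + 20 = (z - 5)*(z^2 - 4) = (z - 5)*(z + 2)*(z - 2)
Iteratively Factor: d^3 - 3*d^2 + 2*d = (d - 2)*(d^2 - d) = (d - 2)*(d - 1)*(d)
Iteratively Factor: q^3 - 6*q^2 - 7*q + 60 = (q - 4)*(q^2 - 2*q - 15) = (q - 5)*(q - 4)*(q + 3)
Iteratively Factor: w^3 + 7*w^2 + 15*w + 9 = (w + 3)*(w^2 + 4*w + 3) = (w + 1)*(w + 3)*(w + 3)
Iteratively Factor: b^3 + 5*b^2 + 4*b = (b + 4)*(b^2 + b) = b*(b + 4)*(b + 1)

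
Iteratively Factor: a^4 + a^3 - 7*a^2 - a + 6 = (a - 2)*(a^3 + 3*a^2 - a - 3) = (a - 2)*(a + 3)*(a^2 - 1) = (a - 2)*(a - 1)*(a + 3)*(a + 1)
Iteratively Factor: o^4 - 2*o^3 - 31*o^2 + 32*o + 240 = (o - 4)*(o^3 + 2*o^2 - 23*o - 60) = (o - 4)*(o + 3)*(o^2 - o - 20) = (o - 4)*(o + 3)*(o + 4)*(o - 5)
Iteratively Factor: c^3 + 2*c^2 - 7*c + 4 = (c + 4)*(c^2 - 2*c + 1) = (c - 1)*(c + 4)*(c - 1)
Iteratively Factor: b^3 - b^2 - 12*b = (b - 4)*(b^2 + 3*b) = b*(b - 4)*(b + 3)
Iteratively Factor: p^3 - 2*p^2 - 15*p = (p + 3)*(p^2 - 5*p) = (p - 5)*(p + 3)*(p)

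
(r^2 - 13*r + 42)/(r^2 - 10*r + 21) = (r - 6)/(r - 3)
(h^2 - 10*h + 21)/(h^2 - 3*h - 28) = (h - 3)/(h + 4)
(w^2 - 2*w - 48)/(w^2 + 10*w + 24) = (w - 8)/(w + 4)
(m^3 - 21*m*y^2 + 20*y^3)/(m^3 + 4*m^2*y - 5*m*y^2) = (m - 4*y)/m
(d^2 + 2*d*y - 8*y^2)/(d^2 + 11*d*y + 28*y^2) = (d - 2*y)/(d + 7*y)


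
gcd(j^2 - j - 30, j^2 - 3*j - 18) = j - 6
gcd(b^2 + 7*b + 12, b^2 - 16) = b + 4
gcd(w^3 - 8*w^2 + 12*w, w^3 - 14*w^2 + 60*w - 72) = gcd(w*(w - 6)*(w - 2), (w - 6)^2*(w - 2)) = w^2 - 8*w + 12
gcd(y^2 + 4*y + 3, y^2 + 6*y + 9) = y + 3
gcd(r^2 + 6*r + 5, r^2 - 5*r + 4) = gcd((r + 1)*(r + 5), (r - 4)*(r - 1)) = 1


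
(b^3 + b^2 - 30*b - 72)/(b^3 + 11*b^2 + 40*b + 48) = (b - 6)/(b + 4)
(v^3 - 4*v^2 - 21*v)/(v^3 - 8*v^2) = (v^2 - 4*v - 21)/(v*(v - 8))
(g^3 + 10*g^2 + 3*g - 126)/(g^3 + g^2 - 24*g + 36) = (g + 7)/(g - 2)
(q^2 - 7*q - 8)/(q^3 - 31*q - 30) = (q - 8)/(q^2 - q - 30)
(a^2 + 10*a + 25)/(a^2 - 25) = (a + 5)/(a - 5)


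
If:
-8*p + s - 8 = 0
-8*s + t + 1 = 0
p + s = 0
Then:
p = -8/9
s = 8/9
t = 55/9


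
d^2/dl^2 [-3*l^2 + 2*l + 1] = -6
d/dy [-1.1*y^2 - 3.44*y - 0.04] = -2.2*y - 3.44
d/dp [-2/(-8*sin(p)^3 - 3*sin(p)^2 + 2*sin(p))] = 4*(-12*cos(p) - 3/tan(p) + cos(p)/sin(p)^2)/(8*sin(p)^2 + 3*sin(p) - 2)^2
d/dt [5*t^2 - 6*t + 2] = 10*t - 6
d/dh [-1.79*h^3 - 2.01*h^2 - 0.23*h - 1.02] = -5.37*h^2 - 4.02*h - 0.23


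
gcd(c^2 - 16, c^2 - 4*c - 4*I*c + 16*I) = c - 4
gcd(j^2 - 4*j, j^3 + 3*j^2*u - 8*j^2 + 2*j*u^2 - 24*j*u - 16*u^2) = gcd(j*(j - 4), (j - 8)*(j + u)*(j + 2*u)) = 1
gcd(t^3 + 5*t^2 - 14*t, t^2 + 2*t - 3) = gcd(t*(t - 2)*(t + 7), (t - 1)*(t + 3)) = 1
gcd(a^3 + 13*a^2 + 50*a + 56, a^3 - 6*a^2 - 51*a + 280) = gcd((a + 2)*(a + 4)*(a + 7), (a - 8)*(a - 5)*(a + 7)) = a + 7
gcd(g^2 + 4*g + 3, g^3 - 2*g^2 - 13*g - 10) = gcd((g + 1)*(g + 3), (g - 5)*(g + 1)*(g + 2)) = g + 1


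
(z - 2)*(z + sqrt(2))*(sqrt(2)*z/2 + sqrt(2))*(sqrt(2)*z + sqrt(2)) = z^4 + z^3 + sqrt(2)*z^3 - 4*z^2 + sqrt(2)*z^2 - 4*sqrt(2)*z - 4*z - 4*sqrt(2)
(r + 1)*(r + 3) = r^2 + 4*r + 3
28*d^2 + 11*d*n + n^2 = (4*d + n)*(7*d + n)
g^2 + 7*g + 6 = (g + 1)*(g + 6)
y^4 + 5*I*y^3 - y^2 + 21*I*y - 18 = (y - 2*I)*(y + I)*(y + 3*I)^2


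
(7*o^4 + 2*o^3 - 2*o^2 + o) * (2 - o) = -7*o^5 + 12*o^4 + 6*o^3 - 5*o^2 + 2*o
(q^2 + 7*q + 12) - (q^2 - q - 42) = 8*q + 54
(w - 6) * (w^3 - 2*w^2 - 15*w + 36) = w^4 - 8*w^3 - 3*w^2 + 126*w - 216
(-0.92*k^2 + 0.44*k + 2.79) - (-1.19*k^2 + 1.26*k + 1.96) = 0.27*k^2 - 0.82*k + 0.83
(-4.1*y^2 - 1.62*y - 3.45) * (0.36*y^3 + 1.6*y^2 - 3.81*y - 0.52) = -1.476*y^5 - 7.1432*y^4 + 11.787*y^3 + 2.7842*y^2 + 13.9869*y + 1.794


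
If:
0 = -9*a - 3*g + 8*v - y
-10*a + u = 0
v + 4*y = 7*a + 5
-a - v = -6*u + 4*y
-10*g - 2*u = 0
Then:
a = 5/52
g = -5/26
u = 25/26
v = 355/1716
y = 2345/1716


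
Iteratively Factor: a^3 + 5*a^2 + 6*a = (a)*(a^2 + 5*a + 6) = a*(a + 2)*(a + 3)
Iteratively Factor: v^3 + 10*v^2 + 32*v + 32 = (v + 2)*(v^2 + 8*v + 16) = (v + 2)*(v + 4)*(v + 4)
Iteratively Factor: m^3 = (m)*(m^2) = m^2*(m)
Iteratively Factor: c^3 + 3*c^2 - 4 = (c + 2)*(c^2 + c - 2) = (c - 1)*(c + 2)*(c + 2)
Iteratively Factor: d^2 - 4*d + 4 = (d - 2)*(d - 2)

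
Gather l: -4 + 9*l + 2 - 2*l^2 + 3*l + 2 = -2*l^2 + 12*l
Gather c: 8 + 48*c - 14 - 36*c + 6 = 12*c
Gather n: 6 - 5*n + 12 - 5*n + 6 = 24 - 10*n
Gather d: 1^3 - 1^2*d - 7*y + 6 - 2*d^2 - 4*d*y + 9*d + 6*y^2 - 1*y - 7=-2*d^2 + d*(8 - 4*y) + 6*y^2 - 8*y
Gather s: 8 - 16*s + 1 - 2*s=9 - 18*s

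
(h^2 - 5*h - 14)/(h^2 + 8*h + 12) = (h - 7)/(h + 6)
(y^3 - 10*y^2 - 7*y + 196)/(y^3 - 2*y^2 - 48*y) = (-y^3 + 10*y^2 + 7*y - 196)/(y*(-y^2 + 2*y + 48))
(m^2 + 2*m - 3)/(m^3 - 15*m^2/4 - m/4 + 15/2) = 4*(m^2 + 2*m - 3)/(4*m^3 - 15*m^2 - m + 30)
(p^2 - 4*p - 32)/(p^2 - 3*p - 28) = (p - 8)/(p - 7)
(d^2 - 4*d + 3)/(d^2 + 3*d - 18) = (d - 1)/(d + 6)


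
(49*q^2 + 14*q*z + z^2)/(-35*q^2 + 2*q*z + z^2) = (7*q + z)/(-5*q + z)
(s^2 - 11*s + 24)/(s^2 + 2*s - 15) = (s - 8)/(s + 5)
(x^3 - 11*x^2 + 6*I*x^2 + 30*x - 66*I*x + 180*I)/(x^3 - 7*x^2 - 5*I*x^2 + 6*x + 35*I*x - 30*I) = (x^2 + x*(-5 + 6*I) - 30*I)/(x^2 - x*(1 + 5*I) + 5*I)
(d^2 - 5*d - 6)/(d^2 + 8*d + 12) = (d^2 - 5*d - 6)/(d^2 + 8*d + 12)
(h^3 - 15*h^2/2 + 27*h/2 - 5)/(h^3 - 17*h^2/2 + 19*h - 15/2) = (h - 2)/(h - 3)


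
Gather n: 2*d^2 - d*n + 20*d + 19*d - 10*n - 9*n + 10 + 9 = 2*d^2 + 39*d + n*(-d - 19) + 19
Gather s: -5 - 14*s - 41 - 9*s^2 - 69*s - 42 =-9*s^2 - 83*s - 88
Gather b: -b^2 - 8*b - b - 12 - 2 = -b^2 - 9*b - 14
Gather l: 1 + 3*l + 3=3*l + 4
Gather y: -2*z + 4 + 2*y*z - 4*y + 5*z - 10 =y*(2*z - 4) + 3*z - 6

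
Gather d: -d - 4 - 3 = -d - 7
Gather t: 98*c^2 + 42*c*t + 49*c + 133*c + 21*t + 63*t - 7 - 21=98*c^2 + 182*c + t*(42*c + 84) - 28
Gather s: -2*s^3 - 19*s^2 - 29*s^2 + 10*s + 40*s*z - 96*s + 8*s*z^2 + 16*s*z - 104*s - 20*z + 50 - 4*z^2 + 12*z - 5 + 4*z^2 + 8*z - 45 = -2*s^3 - 48*s^2 + s*(8*z^2 + 56*z - 190)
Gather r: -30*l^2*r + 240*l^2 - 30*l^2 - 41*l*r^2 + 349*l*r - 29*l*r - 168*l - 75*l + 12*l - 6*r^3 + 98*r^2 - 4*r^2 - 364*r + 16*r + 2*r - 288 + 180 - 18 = 210*l^2 - 231*l - 6*r^3 + r^2*(94 - 41*l) + r*(-30*l^2 + 320*l - 346) - 126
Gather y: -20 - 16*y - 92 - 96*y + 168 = 56 - 112*y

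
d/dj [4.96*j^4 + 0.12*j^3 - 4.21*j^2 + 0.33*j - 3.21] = 19.84*j^3 + 0.36*j^2 - 8.42*j + 0.33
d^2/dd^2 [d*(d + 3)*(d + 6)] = 6*d + 18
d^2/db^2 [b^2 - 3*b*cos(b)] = 3*b*cos(b) + 6*sin(b) + 2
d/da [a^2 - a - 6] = 2*a - 1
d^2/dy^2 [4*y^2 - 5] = 8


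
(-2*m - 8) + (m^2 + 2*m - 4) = m^2 - 12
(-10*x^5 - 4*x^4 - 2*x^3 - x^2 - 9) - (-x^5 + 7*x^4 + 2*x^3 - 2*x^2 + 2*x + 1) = -9*x^5 - 11*x^4 - 4*x^3 + x^2 - 2*x - 10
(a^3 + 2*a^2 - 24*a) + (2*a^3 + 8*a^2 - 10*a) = 3*a^3 + 10*a^2 - 34*a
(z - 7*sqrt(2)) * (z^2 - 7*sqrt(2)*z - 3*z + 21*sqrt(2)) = z^3 - 14*sqrt(2)*z^2 - 3*z^2 + 42*sqrt(2)*z + 98*z - 294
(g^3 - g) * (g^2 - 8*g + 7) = g^5 - 8*g^4 + 6*g^3 + 8*g^2 - 7*g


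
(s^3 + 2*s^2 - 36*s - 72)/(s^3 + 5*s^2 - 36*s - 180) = (s + 2)/(s + 5)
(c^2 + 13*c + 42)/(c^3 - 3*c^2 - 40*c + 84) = (c + 7)/(c^2 - 9*c + 14)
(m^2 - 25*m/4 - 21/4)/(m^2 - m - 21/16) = 4*(m - 7)/(4*m - 7)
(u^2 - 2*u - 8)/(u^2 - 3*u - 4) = (u + 2)/(u + 1)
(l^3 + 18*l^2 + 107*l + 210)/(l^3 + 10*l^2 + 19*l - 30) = (l + 7)/(l - 1)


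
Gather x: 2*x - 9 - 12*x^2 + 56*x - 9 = -12*x^2 + 58*x - 18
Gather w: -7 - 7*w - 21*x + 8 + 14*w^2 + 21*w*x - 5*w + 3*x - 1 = 14*w^2 + w*(21*x - 12) - 18*x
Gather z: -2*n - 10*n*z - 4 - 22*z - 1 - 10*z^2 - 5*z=-2*n - 10*z^2 + z*(-10*n - 27) - 5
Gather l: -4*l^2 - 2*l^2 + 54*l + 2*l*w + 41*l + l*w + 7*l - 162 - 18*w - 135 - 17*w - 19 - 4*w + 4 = -6*l^2 + l*(3*w + 102) - 39*w - 312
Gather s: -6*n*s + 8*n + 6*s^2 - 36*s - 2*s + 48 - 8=8*n + 6*s^2 + s*(-6*n - 38) + 40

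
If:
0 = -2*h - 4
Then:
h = -2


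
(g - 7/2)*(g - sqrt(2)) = g^2 - 7*g/2 - sqrt(2)*g + 7*sqrt(2)/2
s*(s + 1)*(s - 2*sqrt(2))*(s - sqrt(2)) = s^4 - 3*sqrt(2)*s^3 + s^3 - 3*sqrt(2)*s^2 + 4*s^2 + 4*s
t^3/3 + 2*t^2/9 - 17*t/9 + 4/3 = (t/3 + 1)*(t - 4/3)*(t - 1)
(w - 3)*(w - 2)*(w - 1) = w^3 - 6*w^2 + 11*w - 6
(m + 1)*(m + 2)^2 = m^3 + 5*m^2 + 8*m + 4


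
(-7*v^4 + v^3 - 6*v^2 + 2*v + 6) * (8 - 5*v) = 35*v^5 - 61*v^4 + 38*v^3 - 58*v^2 - 14*v + 48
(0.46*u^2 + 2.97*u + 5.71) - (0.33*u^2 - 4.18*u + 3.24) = 0.13*u^2 + 7.15*u + 2.47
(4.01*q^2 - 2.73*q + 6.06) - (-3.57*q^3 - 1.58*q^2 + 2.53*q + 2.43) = 3.57*q^3 + 5.59*q^2 - 5.26*q + 3.63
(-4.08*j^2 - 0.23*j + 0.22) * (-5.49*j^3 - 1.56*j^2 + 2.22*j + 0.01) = 22.3992*j^5 + 7.6275*j^4 - 9.9066*j^3 - 0.8946*j^2 + 0.4861*j + 0.0022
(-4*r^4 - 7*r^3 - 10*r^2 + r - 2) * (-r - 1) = 4*r^5 + 11*r^4 + 17*r^3 + 9*r^2 + r + 2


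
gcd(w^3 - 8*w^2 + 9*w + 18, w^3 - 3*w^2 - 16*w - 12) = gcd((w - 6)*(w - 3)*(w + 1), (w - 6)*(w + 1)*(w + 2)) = w^2 - 5*w - 6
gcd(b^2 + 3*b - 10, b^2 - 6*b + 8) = b - 2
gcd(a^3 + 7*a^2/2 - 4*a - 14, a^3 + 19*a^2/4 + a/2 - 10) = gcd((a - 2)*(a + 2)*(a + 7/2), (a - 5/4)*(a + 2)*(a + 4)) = a + 2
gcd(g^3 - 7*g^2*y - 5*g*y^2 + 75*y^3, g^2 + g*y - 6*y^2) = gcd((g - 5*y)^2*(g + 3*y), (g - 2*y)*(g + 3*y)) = g + 3*y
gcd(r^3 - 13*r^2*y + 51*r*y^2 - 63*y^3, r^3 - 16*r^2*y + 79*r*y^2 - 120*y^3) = -r + 3*y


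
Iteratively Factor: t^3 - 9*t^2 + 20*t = (t - 4)*(t^2 - 5*t) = (t - 5)*(t - 4)*(t)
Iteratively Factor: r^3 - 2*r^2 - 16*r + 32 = (r - 4)*(r^2 + 2*r - 8) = (r - 4)*(r - 2)*(r + 4)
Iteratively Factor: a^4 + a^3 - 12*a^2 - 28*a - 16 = (a - 4)*(a^3 + 5*a^2 + 8*a + 4) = (a - 4)*(a + 2)*(a^2 + 3*a + 2) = (a - 4)*(a + 1)*(a + 2)*(a + 2)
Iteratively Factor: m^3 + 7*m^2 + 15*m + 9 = (m + 3)*(m^2 + 4*m + 3) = (m + 1)*(m + 3)*(m + 3)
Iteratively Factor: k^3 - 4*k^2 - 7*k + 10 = (k - 5)*(k^2 + k - 2) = (k - 5)*(k - 1)*(k + 2)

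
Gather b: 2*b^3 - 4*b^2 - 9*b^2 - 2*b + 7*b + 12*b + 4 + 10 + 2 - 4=2*b^3 - 13*b^2 + 17*b + 12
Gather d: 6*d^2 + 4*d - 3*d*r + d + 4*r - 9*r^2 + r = 6*d^2 + d*(5 - 3*r) - 9*r^2 + 5*r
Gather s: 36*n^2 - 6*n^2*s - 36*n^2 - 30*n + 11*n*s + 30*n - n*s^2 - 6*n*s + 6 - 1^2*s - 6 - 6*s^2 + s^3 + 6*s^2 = -n*s^2 + s^3 + s*(-6*n^2 + 5*n - 1)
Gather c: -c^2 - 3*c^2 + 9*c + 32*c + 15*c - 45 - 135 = -4*c^2 + 56*c - 180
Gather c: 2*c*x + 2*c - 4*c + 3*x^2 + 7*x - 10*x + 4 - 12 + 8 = c*(2*x - 2) + 3*x^2 - 3*x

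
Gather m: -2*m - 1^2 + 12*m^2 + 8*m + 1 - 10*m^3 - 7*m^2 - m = -10*m^3 + 5*m^2 + 5*m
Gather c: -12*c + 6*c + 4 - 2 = 2 - 6*c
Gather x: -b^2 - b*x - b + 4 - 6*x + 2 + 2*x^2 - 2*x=-b^2 - b + 2*x^2 + x*(-b - 8) + 6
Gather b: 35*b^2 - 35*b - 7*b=35*b^2 - 42*b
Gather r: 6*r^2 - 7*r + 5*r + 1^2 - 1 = 6*r^2 - 2*r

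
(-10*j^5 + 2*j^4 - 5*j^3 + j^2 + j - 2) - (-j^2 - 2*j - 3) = -10*j^5 + 2*j^4 - 5*j^3 + 2*j^2 + 3*j + 1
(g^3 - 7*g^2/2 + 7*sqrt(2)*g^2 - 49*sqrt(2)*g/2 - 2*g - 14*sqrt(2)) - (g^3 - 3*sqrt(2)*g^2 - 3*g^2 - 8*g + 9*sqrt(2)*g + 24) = -g^2/2 + 10*sqrt(2)*g^2 - 67*sqrt(2)*g/2 + 6*g - 24 - 14*sqrt(2)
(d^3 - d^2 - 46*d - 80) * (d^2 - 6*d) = d^5 - 7*d^4 - 40*d^3 + 196*d^2 + 480*d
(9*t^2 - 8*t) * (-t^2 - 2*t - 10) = -9*t^4 - 10*t^3 - 74*t^2 + 80*t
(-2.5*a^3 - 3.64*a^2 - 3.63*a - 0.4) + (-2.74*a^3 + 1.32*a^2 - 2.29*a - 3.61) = -5.24*a^3 - 2.32*a^2 - 5.92*a - 4.01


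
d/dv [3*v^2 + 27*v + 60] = 6*v + 27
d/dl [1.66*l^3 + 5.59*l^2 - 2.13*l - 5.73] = 4.98*l^2 + 11.18*l - 2.13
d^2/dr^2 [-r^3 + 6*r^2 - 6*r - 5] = 12 - 6*r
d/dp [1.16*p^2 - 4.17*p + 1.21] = 2.32*p - 4.17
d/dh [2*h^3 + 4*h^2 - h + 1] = 6*h^2 + 8*h - 1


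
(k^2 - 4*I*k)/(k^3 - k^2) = (k - 4*I)/(k*(k - 1))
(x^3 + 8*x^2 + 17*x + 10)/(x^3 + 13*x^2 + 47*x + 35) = (x + 2)/(x + 7)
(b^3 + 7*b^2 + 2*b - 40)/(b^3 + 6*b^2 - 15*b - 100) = (b^2 + 2*b - 8)/(b^2 + b - 20)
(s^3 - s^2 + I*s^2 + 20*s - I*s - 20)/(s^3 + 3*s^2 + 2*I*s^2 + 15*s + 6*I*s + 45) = (s^2 - s*(1 + 4*I) + 4*I)/(s^2 + 3*s*(1 - I) - 9*I)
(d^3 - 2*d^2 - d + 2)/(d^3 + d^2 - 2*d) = (d^2 - d - 2)/(d*(d + 2))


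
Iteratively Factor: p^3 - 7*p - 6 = (p - 3)*(p^2 + 3*p + 2) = (p - 3)*(p + 1)*(p + 2)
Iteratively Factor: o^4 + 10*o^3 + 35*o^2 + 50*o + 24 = (o + 3)*(o^3 + 7*o^2 + 14*o + 8) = (o + 1)*(o + 3)*(o^2 + 6*o + 8) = (o + 1)*(o + 2)*(o + 3)*(o + 4)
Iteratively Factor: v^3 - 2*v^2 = (v)*(v^2 - 2*v) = v^2*(v - 2)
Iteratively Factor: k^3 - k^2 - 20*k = (k - 5)*(k^2 + 4*k) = (k - 5)*(k + 4)*(k)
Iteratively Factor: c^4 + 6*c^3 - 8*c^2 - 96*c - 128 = (c + 4)*(c^3 + 2*c^2 - 16*c - 32) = (c - 4)*(c + 4)*(c^2 + 6*c + 8) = (c - 4)*(c + 4)^2*(c + 2)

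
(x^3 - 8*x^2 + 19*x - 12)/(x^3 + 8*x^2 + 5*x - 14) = (x^2 - 7*x + 12)/(x^2 + 9*x + 14)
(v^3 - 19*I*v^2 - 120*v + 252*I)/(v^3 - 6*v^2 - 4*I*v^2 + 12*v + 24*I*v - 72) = (v^2 - 13*I*v - 42)/(v^2 + 2*v*(-3 + I) - 12*I)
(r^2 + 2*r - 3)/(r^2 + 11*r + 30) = (r^2 + 2*r - 3)/(r^2 + 11*r + 30)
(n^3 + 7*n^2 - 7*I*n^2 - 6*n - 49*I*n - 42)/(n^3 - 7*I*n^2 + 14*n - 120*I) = (n^2 + n*(7 - I) - 7*I)/(n^2 - I*n + 20)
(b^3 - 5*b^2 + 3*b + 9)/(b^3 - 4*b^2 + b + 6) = (b - 3)/(b - 2)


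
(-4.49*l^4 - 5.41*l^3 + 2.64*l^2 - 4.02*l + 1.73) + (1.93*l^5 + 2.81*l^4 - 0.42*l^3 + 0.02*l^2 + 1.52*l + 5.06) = 1.93*l^5 - 1.68*l^4 - 5.83*l^3 + 2.66*l^2 - 2.5*l + 6.79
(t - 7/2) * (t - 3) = t^2 - 13*t/2 + 21/2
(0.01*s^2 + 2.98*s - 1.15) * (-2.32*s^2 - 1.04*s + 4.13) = -0.0232*s^4 - 6.924*s^3 - 0.3899*s^2 + 13.5034*s - 4.7495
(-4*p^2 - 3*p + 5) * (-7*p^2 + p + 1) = 28*p^4 + 17*p^3 - 42*p^2 + 2*p + 5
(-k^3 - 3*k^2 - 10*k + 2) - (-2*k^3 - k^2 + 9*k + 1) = k^3 - 2*k^2 - 19*k + 1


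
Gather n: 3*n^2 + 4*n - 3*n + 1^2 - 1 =3*n^2 + n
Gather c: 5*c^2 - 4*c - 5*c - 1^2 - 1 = 5*c^2 - 9*c - 2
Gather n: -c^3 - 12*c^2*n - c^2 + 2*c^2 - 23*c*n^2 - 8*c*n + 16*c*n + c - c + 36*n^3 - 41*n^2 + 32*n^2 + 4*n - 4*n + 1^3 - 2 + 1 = -c^3 + c^2 + 36*n^3 + n^2*(-23*c - 9) + n*(-12*c^2 + 8*c)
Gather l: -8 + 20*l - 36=20*l - 44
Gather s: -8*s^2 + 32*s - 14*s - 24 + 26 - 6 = -8*s^2 + 18*s - 4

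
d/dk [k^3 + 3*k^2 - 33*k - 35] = 3*k^2 + 6*k - 33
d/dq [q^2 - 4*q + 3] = 2*q - 4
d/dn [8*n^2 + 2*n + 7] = 16*n + 2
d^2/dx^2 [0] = 0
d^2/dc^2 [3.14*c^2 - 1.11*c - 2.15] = 6.28000000000000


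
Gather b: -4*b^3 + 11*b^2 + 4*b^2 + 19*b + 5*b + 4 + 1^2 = -4*b^3 + 15*b^2 + 24*b + 5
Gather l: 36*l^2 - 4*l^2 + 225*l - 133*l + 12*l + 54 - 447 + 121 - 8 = 32*l^2 + 104*l - 280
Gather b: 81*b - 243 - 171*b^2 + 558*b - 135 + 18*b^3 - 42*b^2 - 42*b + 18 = 18*b^3 - 213*b^2 + 597*b - 360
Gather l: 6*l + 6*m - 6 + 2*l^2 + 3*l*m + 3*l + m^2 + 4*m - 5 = 2*l^2 + l*(3*m + 9) + m^2 + 10*m - 11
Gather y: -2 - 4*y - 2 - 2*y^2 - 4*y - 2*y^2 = -4*y^2 - 8*y - 4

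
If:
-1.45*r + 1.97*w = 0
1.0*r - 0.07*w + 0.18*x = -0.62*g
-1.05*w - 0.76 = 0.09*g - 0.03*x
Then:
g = 1.83048138337297 - 0.425510934086119*x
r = 0.0883698447379106*x - 1.19654801265815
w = 0.0650437943502388*x - 0.880707928098636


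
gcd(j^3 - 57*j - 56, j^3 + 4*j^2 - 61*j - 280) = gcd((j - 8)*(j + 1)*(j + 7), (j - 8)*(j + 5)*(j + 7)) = j^2 - j - 56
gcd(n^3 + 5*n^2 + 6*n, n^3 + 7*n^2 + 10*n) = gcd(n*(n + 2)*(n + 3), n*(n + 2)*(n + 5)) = n^2 + 2*n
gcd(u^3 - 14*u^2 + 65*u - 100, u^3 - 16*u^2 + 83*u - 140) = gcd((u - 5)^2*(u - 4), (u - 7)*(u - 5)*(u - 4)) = u^2 - 9*u + 20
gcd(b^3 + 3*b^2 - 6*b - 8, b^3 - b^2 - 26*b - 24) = b^2 + 5*b + 4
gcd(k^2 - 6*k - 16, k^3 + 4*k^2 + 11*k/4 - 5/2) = k + 2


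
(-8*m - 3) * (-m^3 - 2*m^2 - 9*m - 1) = 8*m^4 + 19*m^3 + 78*m^2 + 35*m + 3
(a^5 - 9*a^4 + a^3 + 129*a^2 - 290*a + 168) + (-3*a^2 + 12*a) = a^5 - 9*a^4 + a^3 + 126*a^2 - 278*a + 168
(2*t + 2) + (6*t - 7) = 8*t - 5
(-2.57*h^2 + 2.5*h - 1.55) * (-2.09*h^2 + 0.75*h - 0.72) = 5.3713*h^4 - 7.1525*h^3 + 6.9649*h^2 - 2.9625*h + 1.116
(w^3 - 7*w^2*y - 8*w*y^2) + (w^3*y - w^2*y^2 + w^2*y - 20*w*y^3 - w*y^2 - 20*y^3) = w^3*y + w^3 - w^2*y^2 - 6*w^2*y - 20*w*y^3 - 9*w*y^2 - 20*y^3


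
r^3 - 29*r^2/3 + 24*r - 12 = (r - 6)*(r - 3)*(r - 2/3)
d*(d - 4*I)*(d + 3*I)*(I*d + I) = I*d^4 + d^3 + I*d^3 + d^2 + 12*I*d^2 + 12*I*d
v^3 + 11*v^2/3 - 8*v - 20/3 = (v - 2)*(v + 2/3)*(v + 5)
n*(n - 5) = n^2 - 5*n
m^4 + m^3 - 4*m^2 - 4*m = m*(m - 2)*(m + 1)*(m + 2)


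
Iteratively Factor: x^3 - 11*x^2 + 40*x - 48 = (x - 4)*(x^2 - 7*x + 12) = (x - 4)*(x - 3)*(x - 4)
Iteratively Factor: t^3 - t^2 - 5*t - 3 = (t + 1)*(t^2 - 2*t - 3) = (t - 3)*(t + 1)*(t + 1)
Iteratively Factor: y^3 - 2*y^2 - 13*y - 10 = (y + 2)*(y^2 - 4*y - 5) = (y + 1)*(y + 2)*(y - 5)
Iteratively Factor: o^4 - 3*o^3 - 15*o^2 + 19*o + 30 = (o - 2)*(o^3 - o^2 - 17*o - 15) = (o - 2)*(o + 1)*(o^2 - 2*o - 15) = (o - 5)*(o - 2)*(o + 1)*(o + 3)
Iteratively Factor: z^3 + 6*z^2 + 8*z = (z + 4)*(z^2 + 2*z) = z*(z + 4)*(z + 2)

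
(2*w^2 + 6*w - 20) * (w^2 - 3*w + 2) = 2*w^4 - 34*w^2 + 72*w - 40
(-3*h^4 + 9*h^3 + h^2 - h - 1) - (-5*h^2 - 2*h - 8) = -3*h^4 + 9*h^3 + 6*h^2 + h + 7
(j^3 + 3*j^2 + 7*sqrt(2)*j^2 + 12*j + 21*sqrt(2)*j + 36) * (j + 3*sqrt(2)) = j^4 + 3*j^3 + 10*sqrt(2)*j^3 + 30*sqrt(2)*j^2 + 54*j^2 + 36*sqrt(2)*j + 162*j + 108*sqrt(2)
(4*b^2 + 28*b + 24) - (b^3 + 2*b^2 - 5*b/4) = -b^3 + 2*b^2 + 117*b/4 + 24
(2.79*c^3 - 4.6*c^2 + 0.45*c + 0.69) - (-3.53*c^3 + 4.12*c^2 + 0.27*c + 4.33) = 6.32*c^3 - 8.72*c^2 + 0.18*c - 3.64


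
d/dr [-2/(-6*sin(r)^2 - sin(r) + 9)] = -2*(12*sin(r) + 1)*cos(r)/(6*sin(r)^2 + sin(r) - 9)^2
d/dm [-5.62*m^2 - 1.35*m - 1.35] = -11.24*m - 1.35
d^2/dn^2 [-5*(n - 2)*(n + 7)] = -10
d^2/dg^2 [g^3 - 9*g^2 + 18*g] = 6*g - 18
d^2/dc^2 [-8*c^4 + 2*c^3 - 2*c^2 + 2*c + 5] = -96*c^2 + 12*c - 4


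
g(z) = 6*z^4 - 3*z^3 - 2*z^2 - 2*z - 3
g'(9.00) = 16729.00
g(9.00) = 36996.00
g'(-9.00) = -18191.00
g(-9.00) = 41406.00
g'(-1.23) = -55.36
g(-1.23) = 15.75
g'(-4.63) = -2558.48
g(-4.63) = 3018.39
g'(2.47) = 294.87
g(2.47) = 157.98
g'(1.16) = 18.71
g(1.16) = -1.83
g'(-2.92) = -664.59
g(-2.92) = 496.68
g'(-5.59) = -4453.12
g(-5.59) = 6328.38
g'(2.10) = 172.17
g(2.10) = 72.89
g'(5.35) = 3394.13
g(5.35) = 4385.15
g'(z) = 24*z^3 - 9*z^2 - 4*z - 2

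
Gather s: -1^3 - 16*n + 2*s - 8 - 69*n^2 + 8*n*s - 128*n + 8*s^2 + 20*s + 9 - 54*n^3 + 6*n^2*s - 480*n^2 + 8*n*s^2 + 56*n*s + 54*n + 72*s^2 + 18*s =-54*n^3 - 549*n^2 - 90*n + s^2*(8*n + 80) + s*(6*n^2 + 64*n + 40)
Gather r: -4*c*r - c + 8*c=-4*c*r + 7*c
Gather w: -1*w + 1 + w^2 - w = w^2 - 2*w + 1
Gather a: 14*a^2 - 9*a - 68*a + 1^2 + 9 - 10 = 14*a^2 - 77*a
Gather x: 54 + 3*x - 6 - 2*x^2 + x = -2*x^2 + 4*x + 48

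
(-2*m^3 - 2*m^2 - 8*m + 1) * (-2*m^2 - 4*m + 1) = 4*m^5 + 12*m^4 + 22*m^3 + 28*m^2 - 12*m + 1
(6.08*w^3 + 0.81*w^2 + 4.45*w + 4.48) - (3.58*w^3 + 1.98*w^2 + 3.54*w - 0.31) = 2.5*w^3 - 1.17*w^2 + 0.91*w + 4.79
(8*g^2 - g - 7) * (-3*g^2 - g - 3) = -24*g^4 - 5*g^3 - 2*g^2 + 10*g + 21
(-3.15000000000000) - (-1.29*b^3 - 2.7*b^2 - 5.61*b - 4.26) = 1.29*b^3 + 2.7*b^2 + 5.61*b + 1.11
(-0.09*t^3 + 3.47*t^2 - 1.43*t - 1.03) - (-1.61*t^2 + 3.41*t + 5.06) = -0.09*t^3 + 5.08*t^2 - 4.84*t - 6.09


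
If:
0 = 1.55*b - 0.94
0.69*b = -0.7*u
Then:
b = 0.61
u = -0.60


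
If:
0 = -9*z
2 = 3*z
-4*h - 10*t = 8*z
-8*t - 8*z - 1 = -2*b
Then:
No Solution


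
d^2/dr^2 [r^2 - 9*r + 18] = 2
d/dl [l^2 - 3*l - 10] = 2*l - 3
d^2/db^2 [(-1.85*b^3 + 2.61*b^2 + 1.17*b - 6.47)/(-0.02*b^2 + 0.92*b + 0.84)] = (3.096856*b^3 + 8.33052*b^2 + 6.999936*b + 9.294928)/(8.0e-6*b^6 - 0.001104*b^5 + 0.049776*b^4 - 0.685952*b^3 - 2.090592*b^2 - 1.947456*b - 0.592704)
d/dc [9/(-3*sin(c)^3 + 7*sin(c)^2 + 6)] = 9*(9*sin(c) - 14)*sin(c)*cos(c)/(-3*sin(c)^3 + 7*sin(c)^2 + 6)^2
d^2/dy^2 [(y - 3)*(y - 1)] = 2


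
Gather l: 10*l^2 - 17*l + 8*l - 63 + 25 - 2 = 10*l^2 - 9*l - 40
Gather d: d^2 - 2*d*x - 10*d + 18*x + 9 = d^2 + d*(-2*x - 10) + 18*x + 9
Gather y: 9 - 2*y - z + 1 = -2*y - z + 10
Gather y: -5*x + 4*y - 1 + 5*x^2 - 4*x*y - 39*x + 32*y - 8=5*x^2 - 44*x + y*(36 - 4*x) - 9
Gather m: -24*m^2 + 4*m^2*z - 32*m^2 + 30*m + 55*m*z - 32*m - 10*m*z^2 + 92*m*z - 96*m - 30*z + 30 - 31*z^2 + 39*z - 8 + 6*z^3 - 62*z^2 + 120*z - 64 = m^2*(4*z - 56) + m*(-10*z^2 + 147*z - 98) + 6*z^3 - 93*z^2 + 129*z - 42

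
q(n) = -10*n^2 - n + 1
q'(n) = -20*n - 1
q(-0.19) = 0.83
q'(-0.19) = 2.80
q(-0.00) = 1.00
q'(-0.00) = -1.00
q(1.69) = -29.25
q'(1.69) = -34.80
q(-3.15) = -95.08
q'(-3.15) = 62.00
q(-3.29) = -103.95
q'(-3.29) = 64.80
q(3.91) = -155.79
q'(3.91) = -79.20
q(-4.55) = -201.48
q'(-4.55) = 90.00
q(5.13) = -267.30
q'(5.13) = -103.60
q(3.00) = -92.00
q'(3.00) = -61.00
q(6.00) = -365.00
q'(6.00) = -121.00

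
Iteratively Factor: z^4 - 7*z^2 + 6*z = (z + 3)*(z^3 - 3*z^2 + 2*z) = (z - 2)*(z + 3)*(z^2 - z) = z*(z - 2)*(z + 3)*(z - 1)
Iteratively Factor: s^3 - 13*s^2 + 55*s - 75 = (s - 5)*(s^2 - 8*s + 15) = (s - 5)*(s - 3)*(s - 5)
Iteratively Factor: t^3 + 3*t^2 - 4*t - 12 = (t + 3)*(t^2 - 4) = (t - 2)*(t + 3)*(t + 2)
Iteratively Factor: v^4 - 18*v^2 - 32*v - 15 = (v + 3)*(v^3 - 3*v^2 - 9*v - 5) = (v - 5)*(v + 3)*(v^2 + 2*v + 1) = (v - 5)*(v + 1)*(v + 3)*(v + 1)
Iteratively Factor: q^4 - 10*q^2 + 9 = (q - 1)*(q^3 + q^2 - 9*q - 9) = (q - 3)*(q - 1)*(q^2 + 4*q + 3) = (q - 3)*(q - 1)*(q + 1)*(q + 3)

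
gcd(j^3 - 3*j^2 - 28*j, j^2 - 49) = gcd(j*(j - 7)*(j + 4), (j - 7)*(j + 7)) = j - 7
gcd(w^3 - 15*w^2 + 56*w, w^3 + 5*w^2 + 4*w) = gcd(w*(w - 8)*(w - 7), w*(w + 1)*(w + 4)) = w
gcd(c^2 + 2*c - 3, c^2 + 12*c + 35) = 1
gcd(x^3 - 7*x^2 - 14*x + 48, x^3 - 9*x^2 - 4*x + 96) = x^2 - 5*x - 24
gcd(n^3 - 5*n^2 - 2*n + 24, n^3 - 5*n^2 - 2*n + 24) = n^3 - 5*n^2 - 2*n + 24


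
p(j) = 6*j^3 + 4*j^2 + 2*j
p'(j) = 18*j^2 + 8*j + 2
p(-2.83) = -109.62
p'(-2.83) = 123.52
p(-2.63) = -86.74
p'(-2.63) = 105.46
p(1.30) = 22.54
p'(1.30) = 42.82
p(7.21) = 2471.19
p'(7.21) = 995.39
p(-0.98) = -3.77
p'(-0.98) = 11.45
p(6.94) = 2212.07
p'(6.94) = 924.46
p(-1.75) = -23.41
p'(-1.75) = 43.12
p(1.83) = 53.83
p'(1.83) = 76.92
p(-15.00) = -19380.00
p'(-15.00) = 3932.00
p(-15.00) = -19380.00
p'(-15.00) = 3932.00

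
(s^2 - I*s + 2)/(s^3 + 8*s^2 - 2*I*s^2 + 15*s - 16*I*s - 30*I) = (s + I)/(s^2 + 8*s + 15)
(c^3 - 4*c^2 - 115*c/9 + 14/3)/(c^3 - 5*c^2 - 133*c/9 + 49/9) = (c - 6)/(c - 7)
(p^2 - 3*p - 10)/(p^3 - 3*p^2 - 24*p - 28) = (p - 5)/(p^2 - 5*p - 14)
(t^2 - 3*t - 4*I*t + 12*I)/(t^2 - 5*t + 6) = (t - 4*I)/(t - 2)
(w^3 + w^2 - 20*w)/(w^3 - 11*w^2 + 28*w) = (w + 5)/(w - 7)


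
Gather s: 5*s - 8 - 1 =5*s - 9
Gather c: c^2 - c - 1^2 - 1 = c^2 - c - 2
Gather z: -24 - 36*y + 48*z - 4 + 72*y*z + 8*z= -36*y + z*(72*y + 56) - 28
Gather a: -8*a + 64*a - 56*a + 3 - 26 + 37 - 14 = 0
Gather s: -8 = -8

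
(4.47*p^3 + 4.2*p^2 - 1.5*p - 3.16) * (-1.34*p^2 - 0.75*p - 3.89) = -5.9898*p^5 - 8.9805*p^4 - 18.5283*p^3 - 10.9786*p^2 + 8.205*p + 12.2924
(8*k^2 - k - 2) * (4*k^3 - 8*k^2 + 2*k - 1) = 32*k^5 - 68*k^4 + 16*k^3 + 6*k^2 - 3*k + 2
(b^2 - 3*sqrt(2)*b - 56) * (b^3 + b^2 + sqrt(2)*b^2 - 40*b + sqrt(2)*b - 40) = b^5 - 2*sqrt(2)*b^4 + b^4 - 102*b^3 - 2*sqrt(2)*b^3 - 102*b^2 + 64*sqrt(2)*b^2 + 64*sqrt(2)*b + 2240*b + 2240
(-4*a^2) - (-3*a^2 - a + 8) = -a^2 + a - 8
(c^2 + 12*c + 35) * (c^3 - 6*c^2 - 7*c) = c^5 + 6*c^4 - 44*c^3 - 294*c^2 - 245*c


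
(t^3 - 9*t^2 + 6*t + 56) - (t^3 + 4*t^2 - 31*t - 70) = -13*t^2 + 37*t + 126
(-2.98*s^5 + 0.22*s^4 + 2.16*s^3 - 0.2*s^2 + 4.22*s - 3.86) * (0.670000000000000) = -1.9966*s^5 + 0.1474*s^4 + 1.4472*s^3 - 0.134*s^2 + 2.8274*s - 2.5862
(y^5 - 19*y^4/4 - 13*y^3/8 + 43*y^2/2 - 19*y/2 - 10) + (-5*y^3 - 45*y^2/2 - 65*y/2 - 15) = y^5 - 19*y^4/4 - 53*y^3/8 - y^2 - 42*y - 25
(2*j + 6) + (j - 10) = 3*j - 4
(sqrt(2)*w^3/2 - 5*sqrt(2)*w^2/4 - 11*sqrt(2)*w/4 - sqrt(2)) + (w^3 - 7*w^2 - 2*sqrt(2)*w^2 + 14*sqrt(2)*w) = sqrt(2)*w^3/2 + w^3 - 7*w^2 - 13*sqrt(2)*w^2/4 + 45*sqrt(2)*w/4 - sqrt(2)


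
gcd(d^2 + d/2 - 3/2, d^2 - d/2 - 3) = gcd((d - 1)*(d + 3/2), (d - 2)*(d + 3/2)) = d + 3/2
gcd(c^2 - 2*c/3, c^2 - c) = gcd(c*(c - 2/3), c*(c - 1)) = c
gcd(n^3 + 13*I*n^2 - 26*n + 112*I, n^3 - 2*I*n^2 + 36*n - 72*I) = n - 2*I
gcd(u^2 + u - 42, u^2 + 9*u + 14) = u + 7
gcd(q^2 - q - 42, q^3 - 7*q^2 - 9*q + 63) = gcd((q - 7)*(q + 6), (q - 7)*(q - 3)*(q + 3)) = q - 7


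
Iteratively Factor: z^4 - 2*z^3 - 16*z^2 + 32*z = (z + 4)*(z^3 - 6*z^2 + 8*z) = z*(z + 4)*(z^2 - 6*z + 8) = z*(z - 2)*(z + 4)*(z - 4)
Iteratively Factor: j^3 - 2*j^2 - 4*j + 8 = (j + 2)*(j^2 - 4*j + 4) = (j - 2)*(j + 2)*(j - 2)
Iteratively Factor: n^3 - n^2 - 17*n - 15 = (n - 5)*(n^2 + 4*n + 3) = (n - 5)*(n + 3)*(n + 1)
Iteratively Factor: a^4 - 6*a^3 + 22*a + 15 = (a + 1)*(a^3 - 7*a^2 + 7*a + 15) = (a - 3)*(a + 1)*(a^2 - 4*a - 5) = (a - 5)*(a - 3)*(a + 1)*(a + 1)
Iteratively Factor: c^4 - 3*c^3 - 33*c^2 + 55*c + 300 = (c - 5)*(c^3 + 2*c^2 - 23*c - 60) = (c - 5)*(c + 3)*(c^2 - c - 20) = (c - 5)*(c + 3)*(c + 4)*(c - 5)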